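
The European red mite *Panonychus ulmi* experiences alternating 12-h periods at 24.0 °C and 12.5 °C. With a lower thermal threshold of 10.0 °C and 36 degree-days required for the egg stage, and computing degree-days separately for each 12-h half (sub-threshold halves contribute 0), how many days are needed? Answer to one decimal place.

Day half: max(0, 24.0 − 10.0) × 0.5 = 14.0 × 0.5 = 7.00 DD.
Night half: max(0, 12.5 − 10.0) × 0.5 = 2.5 × 0.5 = 1.25 DD.
Per 24 h: 8.25 DD/day.
Duration = 36 / 8.25 = 4.364 ≈ 4.4 days.

4.4 days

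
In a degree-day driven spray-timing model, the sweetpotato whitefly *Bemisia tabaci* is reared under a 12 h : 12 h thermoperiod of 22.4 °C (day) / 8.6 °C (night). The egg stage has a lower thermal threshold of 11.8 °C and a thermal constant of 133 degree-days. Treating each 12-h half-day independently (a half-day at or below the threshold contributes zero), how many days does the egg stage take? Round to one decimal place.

25.1 days

Day half: max(0, 22.4 − 11.8) × 0.5 = 10.6 × 0.5 = 5.30 DD.
Night half: max(0, 8.6 − 11.8) × 0.5 = 0.0 × 0.5 = 0.00 DD.
Per 24 h: 5.30 DD/day.
Duration = 133 / 5.30 = 25.094 ≈ 25.1 days.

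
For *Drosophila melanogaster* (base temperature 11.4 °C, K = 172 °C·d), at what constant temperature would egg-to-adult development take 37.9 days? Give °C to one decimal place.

Required daily accumulation = 172 / 37.9 = 4.538 DD/day.
T = T_base + 4.538 = 11.4 + 4.538 = 15.938 ≈ 15.9 °C.

15.9 °C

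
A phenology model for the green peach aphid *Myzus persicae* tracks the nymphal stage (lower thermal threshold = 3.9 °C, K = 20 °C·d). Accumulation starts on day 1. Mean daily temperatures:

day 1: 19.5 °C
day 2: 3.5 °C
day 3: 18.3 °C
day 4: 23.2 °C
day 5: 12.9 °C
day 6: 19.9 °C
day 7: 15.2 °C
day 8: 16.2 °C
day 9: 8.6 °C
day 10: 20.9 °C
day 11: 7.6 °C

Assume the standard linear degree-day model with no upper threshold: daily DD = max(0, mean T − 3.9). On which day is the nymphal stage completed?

day 3

Daily DD above 3.9 °C: 15.6, 0.0, 14.4, 19.3, 9.0, 16.0, 11.3, 12.3, 4.7, 17.0, 3.7.
Cumulative: 15.6, 15.6, 30.0, 49.3, 58.3, 74.3, 85.6, 97.9, 102.6, 119.6, 123.3.
The total first reaches 20 DD on day 3.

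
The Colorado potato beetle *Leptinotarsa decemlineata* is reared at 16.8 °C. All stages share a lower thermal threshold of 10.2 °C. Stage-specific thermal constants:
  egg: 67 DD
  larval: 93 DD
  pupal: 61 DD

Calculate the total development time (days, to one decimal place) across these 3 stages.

33.5 days

Daily accumulation at 16.8 °C = 16.8 − 10.2 = 6.6 DD/day.
Total K = 67 + 93 + 61 = 221 DD.
Total duration = 221 / 6.6 = 33.485 ≈ 33.5 days.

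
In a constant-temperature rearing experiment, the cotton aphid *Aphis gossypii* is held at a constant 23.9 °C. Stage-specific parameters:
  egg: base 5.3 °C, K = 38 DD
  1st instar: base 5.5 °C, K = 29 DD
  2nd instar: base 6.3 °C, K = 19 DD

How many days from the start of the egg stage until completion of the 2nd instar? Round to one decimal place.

4.7 days

egg: 38 / (23.9 − 5.3) = 38 / 18.6 = 2.043 d.
1st instar: 29 / (23.9 − 5.5) = 29 / 18.4 = 1.576 d.
2nd instar: 19 / (23.9 − 6.3) = 19 / 17.6 = 1.080 d.
Sum = 4.699 ≈ 4.7 days.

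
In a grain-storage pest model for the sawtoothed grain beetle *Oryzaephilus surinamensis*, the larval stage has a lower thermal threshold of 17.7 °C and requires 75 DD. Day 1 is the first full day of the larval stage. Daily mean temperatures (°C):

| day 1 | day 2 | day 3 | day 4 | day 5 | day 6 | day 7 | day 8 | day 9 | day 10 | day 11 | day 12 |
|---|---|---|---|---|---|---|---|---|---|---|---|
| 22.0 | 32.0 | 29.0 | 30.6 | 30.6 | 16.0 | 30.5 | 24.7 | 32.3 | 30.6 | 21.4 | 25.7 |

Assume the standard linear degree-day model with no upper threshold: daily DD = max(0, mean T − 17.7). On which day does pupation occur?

Daily DD above 17.7 °C: 4.3, 14.3, 11.3, 12.9, 12.9, 0.0, 12.8, 7.0, 14.6, 12.9, 3.7, 8.0.
Cumulative: 4.3, 18.6, 29.9, 42.8, 55.7, 55.7, 68.5, 75.5, 90.1, 103.0, 106.7, 114.7.
The total first reaches 75 DD on day 8.

day 8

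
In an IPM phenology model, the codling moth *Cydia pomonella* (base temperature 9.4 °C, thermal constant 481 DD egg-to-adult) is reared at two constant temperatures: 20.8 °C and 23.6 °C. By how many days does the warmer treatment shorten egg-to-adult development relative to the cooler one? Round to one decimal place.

At 20.8 °C: 481 / (20.8 − 9.4) = 481 / 11.4 = 42.193 d.
At 23.6 °C: 481 / (23.6 − 9.4) = 481 / 14.2 = 33.873 d.
Difference = |42.193 − 33.873| = 8.320 ≈ 8.3 days.

8.3 days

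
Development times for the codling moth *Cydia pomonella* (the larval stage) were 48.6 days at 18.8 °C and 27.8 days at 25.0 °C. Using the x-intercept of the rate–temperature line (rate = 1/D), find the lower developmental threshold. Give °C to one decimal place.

10.5 °C

Linear rate model ⇒ the product D·(T − T_b) is constant across temperatures.
48.6·(18.8 − T_b) = 27.8·(25.0 − T_b)
T_b = (48.6·18.8 − 27.8·25.0) / (48.6 − 27.8) = 218.68 / 20.8 = 10.513 °C ≈ 10.5 °C.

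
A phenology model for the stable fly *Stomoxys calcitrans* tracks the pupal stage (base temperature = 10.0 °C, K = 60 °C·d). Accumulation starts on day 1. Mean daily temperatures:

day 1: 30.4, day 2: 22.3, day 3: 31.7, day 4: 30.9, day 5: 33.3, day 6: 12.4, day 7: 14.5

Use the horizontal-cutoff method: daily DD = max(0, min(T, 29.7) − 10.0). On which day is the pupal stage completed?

day 4

Daily DD above 10.0 °C (capped at 19.7): 19.7, 12.3, 19.7, 19.7, 19.7, 2.4, 4.5.
Cumulative: 19.7, 32.0, 51.7, 71.4, 91.1, 93.5, 98.0.
The total first reaches 60 DD on day 4.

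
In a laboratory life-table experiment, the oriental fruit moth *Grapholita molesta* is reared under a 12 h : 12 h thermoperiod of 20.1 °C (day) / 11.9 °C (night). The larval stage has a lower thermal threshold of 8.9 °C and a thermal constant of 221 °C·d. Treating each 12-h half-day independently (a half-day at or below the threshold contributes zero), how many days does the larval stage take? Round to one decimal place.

Day half: max(0, 20.1 − 8.9) × 0.5 = 11.2 × 0.5 = 5.60 DD.
Night half: max(0, 11.9 − 8.9) × 0.5 = 3.0 × 0.5 = 1.50 DD.
Per 24 h: 7.10 DD/day.
Duration = 221 / 7.10 = 31.127 ≈ 31.1 days.

31.1 days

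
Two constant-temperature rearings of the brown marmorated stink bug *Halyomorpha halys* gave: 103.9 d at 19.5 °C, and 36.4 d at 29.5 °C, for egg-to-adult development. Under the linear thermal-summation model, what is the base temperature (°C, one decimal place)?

14.1 °C

Linear rate model ⇒ the product D·(T − T_b) is constant across temperatures.
103.9·(19.5 − T_b) = 36.4·(29.5 − T_b)
T_b = (103.9·19.5 − 36.4·29.5) / (103.9 − 36.4) = 952.25 / 67.5 = 14.107 °C ≈ 14.1 °C.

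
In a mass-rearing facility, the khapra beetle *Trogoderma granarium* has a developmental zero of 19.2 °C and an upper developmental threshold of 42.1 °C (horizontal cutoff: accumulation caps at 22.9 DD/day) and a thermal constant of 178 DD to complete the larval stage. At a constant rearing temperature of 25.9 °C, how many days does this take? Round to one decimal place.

Daily accumulation = 25.9 − 19.2 = 6.7 DD/day.
Duration = 178 / 6.7 = 26.567 ≈ 26.6 days.

26.6 days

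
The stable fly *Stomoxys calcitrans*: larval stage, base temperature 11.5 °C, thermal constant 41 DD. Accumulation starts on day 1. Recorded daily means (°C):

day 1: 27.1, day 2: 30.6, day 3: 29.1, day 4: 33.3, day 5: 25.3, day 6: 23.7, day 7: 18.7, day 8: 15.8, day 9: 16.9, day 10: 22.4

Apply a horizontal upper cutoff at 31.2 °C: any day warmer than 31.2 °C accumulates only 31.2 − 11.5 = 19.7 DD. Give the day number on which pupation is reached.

Daily DD above 11.5 °C (capped at 19.7): 15.6, 19.1, 17.6, 19.7, 13.8, 12.2, 7.2, 4.3, 5.4, 10.9.
Cumulative: 15.6, 34.7, 52.3, 72.0, 85.8, 98.0, 105.2, 109.5, 114.9, 125.8.
The total first reaches 41 DD on day 3.

day 3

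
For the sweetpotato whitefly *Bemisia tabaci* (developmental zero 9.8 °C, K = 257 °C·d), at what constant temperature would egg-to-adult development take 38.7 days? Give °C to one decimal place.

16.4 °C

Required daily accumulation = 257 / 38.7 = 6.641 DD/day.
T = T_base + 6.641 = 9.8 + 6.641 = 16.441 ≈ 16.4 °C.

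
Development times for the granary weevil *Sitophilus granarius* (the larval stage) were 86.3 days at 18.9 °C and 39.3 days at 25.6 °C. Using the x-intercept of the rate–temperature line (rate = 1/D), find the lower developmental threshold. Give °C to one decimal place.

Linear rate model ⇒ the product D·(T − T_b) is constant across temperatures.
86.3·(18.9 − T_b) = 39.3·(25.6 − T_b)
T_b = (86.3·18.9 − 39.3·25.6) / (86.3 − 39.3) = 624.99 / 47.0 = 13.298 °C ≈ 13.3 °C.

13.3 °C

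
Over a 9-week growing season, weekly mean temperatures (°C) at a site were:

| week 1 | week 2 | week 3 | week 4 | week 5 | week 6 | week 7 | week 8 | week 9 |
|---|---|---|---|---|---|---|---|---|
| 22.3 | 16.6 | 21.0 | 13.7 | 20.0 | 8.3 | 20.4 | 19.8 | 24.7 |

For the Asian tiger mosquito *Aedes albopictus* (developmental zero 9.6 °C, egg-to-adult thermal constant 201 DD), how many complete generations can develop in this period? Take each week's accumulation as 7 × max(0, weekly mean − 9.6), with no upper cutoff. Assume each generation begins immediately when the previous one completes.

Weekly DD (7 × max(0, T̄ − 9.6)): 88.9, 49.0, 79.8, 28.7, 72.8, 0.0, 75.6, 71.4, 105.7.
Season total = 571.9 DD.
Complete generations = ⌊571.9 / 201⌋ = 2.

2 generations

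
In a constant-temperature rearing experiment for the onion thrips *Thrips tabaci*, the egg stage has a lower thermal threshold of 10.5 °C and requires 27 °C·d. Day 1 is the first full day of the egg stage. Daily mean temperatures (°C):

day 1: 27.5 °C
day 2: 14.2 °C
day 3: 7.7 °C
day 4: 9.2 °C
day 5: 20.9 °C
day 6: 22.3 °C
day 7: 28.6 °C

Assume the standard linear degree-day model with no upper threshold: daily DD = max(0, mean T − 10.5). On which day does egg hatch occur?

day 5

Daily DD above 10.5 °C: 17.0, 3.7, 0.0, 0.0, 10.4, 11.8, 18.1.
Cumulative: 17.0, 20.7, 20.7, 20.7, 31.1, 42.9, 61.0.
The total first reaches 27 DD on day 5.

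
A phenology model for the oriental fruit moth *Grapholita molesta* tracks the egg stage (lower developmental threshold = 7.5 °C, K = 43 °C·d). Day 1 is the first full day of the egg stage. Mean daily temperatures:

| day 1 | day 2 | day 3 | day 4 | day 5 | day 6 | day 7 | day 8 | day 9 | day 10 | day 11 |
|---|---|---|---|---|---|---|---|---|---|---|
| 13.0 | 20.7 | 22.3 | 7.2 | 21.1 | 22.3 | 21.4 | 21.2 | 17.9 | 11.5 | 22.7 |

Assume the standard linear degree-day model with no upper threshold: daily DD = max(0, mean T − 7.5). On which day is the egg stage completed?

Daily DD above 7.5 °C: 5.5, 13.2, 14.8, 0.0, 13.6, 14.8, 13.9, 13.7, 10.4, 4.0, 15.2.
Cumulative: 5.5, 18.7, 33.5, 33.5, 47.1, 61.9, 75.8, 89.5, 99.9, 103.9, 119.1.
The total first reaches 43 DD on day 5.

day 5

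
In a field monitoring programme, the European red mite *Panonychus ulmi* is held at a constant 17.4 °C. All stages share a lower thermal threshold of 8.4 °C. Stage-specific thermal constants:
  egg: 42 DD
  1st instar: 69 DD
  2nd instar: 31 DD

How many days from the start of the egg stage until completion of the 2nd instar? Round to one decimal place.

15.8 days

Daily accumulation at 17.4 °C = 17.4 − 8.4 = 9.0 DD/day.
Total K = 42 + 69 + 31 = 142 DD.
Total duration = 142 / 9.0 = 15.778 ≈ 15.8 days.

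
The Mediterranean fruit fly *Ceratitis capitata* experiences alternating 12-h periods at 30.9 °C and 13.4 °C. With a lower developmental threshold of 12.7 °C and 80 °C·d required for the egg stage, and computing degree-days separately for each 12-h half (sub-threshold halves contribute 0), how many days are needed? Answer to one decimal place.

Day half: max(0, 30.9 − 12.7) × 0.5 = 18.2 × 0.5 = 9.10 DD.
Night half: max(0, 13.4 − 12.7) × 0.5 = 0.7 × 0.5 = 0.35 DD.
Per 24 h: 9.45 DD/day.
Duration = 80 / 9.45 = 8.466 ≈ 8.5 days.

8.5 days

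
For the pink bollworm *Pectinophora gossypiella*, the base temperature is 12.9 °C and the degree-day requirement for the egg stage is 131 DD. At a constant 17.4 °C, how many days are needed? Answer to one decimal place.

Daily accumulation = 17.4 − 12.9 = 4.5 DD/day.
Duration = 131 / 4.5 = 29.111 ≈ 29.1 days.

29.1 days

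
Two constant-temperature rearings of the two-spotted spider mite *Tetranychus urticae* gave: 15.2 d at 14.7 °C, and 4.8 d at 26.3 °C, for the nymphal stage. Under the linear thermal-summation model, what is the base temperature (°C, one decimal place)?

Under the model K = D·(T − T_b), so D₁·(T₁ − T_b) = D₂·(T₂ − T_b).
15.2·(14.7 − T_b) = 4.8·(26.3 − T_b)
T_b = (15.2·14.7 − 4.8·26.3) / (15.2 − 4.8) = 97.20 / 10.4 = 9.346 °C ≈ 9.3 °C.

9.3 °C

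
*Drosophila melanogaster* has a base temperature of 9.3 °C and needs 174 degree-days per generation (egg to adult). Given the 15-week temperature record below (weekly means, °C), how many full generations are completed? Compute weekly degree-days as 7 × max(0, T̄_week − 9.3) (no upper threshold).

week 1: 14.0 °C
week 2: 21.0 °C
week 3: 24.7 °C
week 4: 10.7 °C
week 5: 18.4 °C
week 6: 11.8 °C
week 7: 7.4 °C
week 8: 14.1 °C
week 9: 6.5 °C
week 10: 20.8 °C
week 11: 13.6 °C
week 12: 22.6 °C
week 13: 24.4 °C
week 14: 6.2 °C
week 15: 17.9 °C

Weekly DD (7 × max(0, T̄ − 9.3)): 32.9, 81.9, 107.8, 9.8, 63.7, 17.5, 0.0, 33.6, 0.0, 80.5, 30.1, 93.1, 105.7, 0.0, 60.2.
Season total = 716.8 DD.
Complete generations = ⌊716.8 / 174⌋ = 4.

4 generations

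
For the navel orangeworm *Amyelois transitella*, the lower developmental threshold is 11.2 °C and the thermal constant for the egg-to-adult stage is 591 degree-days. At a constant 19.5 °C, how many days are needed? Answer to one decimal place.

71.2 days

Daily accumulation = 19.5 − 11.2 = 8.3 DD/day.
Duration = 591 / 8.3 = 71.205 ≈ 71.2 days.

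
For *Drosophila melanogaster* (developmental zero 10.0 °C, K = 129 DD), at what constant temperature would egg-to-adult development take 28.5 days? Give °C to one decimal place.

Required daily accumulation = 129 / 28.5 = 4.526 DD/day.
T = T_base + 4.526 = 10.0 + 4.526 = 14.526 ≈ 14.5 °C.

14.5 °C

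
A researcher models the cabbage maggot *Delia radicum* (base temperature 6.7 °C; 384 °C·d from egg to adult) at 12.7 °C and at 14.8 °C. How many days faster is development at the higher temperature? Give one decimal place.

16.6 days

At 12.7 °C: 384 / (12.7 − 6.7) = 384 / 6.0 = 64.000 d.
At 14.8 °C: 384 / (14.8 − 6.7) = 384 / 8.1 = 47.407 d.
Difference = |64.000 − 47.407| = 16.593 ≈ 16.6 days.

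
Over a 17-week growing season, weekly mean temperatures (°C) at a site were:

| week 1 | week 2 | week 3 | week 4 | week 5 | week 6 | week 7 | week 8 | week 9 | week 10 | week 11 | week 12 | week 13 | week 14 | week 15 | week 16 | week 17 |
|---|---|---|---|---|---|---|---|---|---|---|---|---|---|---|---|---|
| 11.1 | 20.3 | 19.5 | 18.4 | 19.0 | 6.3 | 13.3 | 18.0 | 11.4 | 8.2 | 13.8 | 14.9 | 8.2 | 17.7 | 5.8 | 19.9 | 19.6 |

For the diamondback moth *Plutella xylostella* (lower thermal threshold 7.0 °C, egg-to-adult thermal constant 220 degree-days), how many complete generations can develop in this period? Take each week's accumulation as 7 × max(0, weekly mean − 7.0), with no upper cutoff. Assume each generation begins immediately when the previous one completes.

4 generations

Weekly DD (7 × max(0, T̄ − 7.0)): 28.7, 93.1, 87.5, 79.8, 84.0, 0.0, 44.1, 77.0, 30.8, 8.4, 47.6, 55.3, 8.4, 74.9, 0.0, 90.3, 88.2.
Season total = 898.1 DD.
Complete generations = ⌊898.1 / 220⌋ = 4.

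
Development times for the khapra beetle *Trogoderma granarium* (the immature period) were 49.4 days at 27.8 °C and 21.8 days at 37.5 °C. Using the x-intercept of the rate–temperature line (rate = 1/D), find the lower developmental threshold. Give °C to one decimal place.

Linear rate model ⇒ the product D·(T − T_b) is constant across temperatures.
49.4·(27.8 − T_b) = 21.8·(37.5 − T_b)
T_b = (49.4·27.8 − 21.8·37.5) / (49.4 − 21.8) = 555.82 / 27.6 = 20.138 °C ≈ 20.1 °C.

20.1 °C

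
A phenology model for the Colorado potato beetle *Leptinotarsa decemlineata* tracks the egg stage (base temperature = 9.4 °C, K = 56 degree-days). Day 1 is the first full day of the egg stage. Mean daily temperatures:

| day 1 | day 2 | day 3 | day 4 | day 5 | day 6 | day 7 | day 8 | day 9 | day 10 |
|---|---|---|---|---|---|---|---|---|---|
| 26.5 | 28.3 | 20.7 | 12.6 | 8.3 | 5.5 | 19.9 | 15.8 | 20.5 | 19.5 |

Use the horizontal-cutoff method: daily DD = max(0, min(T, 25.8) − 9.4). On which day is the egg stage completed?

Daily DD above 9.4 °C (capped at 16.4): 16.4, 16.4, 11.3, 3.2, 0.0, 0.0, 10.5, 6.4, 11.1, 10.1.
Cumulative: 16.4, 32.8, 44.1, 47.3, 47.3, 47.3, 57.8, 64.2, 75.3, 85.4.
The total first reaches 56 DD on day 7.

day 7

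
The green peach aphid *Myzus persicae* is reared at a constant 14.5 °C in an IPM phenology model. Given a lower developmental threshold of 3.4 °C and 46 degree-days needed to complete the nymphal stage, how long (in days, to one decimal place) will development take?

Daily accumulation = 14.5 − 3.4 = 11.1 DD/day.
Duration = 46 / 11.1 = 4.144 ≈ 4.1 days.

4.1 days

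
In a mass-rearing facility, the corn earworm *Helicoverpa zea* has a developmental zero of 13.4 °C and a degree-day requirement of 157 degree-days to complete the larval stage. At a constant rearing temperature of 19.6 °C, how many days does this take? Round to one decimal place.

Daily accumulation = 19.6 − 13.4 = 6.2 DD/day.
Duration = 157 / 6.2 = 25.323 ≈ 25.3 days.

25.3 days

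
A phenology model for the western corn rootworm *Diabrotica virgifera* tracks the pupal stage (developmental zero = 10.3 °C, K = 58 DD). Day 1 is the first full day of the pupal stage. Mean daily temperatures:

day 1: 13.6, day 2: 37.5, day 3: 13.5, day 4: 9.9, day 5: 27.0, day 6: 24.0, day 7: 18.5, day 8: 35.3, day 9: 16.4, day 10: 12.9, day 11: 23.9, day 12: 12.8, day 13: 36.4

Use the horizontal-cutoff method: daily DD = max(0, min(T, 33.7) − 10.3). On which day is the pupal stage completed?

day 6

Daily DD above 10.3 °C (capped at 23.4): 3.3, 23.4, 3.2, 0.0, 16.7, 13.7, 8.2, 23.4, 6.1, 2.6, 13.6, 2.5, 23.4.
Cumulative: 3.3, 26.7, 29.9, 29.9, 46.6, 60.3, 68.5, 91.9, 98.0, 100.6, 114.2, 116.7, 140.1.
The total first reaches 58 DD on day 6.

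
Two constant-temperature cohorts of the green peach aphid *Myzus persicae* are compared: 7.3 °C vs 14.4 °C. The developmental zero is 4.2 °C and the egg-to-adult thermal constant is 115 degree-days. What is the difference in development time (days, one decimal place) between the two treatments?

At 7.3 °C: 115 / (7.3 − 4.2) = 115 / 3.1 = 37.097 d.
At 14.4 °C: 115 / (14.4 − 4.2) = 115 / 10.2 = 11.275 d.
Difference = |37.097 − 11.275| = 25.822 ≈ 25.8 days.

25.8 days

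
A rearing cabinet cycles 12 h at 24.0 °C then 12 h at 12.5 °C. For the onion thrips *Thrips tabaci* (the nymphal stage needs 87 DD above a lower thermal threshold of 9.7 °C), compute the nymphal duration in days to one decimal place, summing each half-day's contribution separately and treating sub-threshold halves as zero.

10.2 days

Day half: max(0, 24.0 − 9.7) × 0.5 = 14.3 × 0.5 = 7.15 DD.
Night half: max(0, 12.5 − 9.7) × 0.5 = 2.8 × 0.5 = 1.40 DD.
Per 24 h: 8.55 DD/day.
Duration = 87 / 8.55 = 10.175 ≈ 10.2 days.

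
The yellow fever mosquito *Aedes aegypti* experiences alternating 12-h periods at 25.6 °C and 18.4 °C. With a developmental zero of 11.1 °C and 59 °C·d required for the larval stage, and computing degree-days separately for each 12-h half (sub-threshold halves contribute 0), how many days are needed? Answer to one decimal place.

5.4 days

Day half: max(0, 25.6 − 11.1) × 0.5 = 14.5 × 0.5 = 7.25 DD.
Night half: max(0, 18.4 − 11.1) × 0.5 = 7.3 × 0.5 = 3.65 DD.
Per 24 h: 10.90 DD/day.
Duration = 59 / 10.90 = 5.413 ≈ 5.4 days.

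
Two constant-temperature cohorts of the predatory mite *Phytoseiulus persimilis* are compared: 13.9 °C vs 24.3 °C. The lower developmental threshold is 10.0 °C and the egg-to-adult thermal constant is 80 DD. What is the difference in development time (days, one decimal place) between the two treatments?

At 13.9 °C: 80 / (13.9 − 10.0) = 80 / 3.9 = 20.513 d.
At 24.3 °C: 80 / (24.3 − 10.0) = 80 / 14.3 = 5.594 d.
Difference = |20.513 − 5.594| = 14.918 ≈ 14.9 days.

14.9 days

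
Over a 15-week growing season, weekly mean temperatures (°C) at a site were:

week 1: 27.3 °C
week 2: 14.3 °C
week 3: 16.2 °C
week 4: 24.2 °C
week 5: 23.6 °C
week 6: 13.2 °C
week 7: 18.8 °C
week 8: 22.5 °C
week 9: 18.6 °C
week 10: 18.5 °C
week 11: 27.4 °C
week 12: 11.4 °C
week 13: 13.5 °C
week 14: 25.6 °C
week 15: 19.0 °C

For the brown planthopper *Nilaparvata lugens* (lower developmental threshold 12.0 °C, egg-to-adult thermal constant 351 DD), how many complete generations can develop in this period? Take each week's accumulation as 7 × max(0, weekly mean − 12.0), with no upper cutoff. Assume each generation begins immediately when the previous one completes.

Weekly DD (7 × max(0, T̄ − 12.0)): 107.1, 16.1, 29.4, 85.4, 81.2, 8.4, 47.6, 73.5, 46.2, 45.5, 107.8, 0.0, 10.5, 95.2, 49.0.
Season total = 802.9 DD.
Complete generations = ⌊802.9 / 351⌋ = 2.

2 generations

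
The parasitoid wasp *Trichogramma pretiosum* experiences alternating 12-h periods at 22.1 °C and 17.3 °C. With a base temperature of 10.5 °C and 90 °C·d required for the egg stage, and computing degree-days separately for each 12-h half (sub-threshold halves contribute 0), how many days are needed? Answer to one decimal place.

9.8 days

Day half: max(0, 22.1 − 10.5) × 0.5 = 11.6 × 0.5 = 5.80 DD.
Night half: max(0, 17.3 − 10.5) × 0.5 = 6.8 × 0.5 = 3.40 DD.
Per 24 h: 9.20 DD/day.
Duration = 90 / 9.20 = 9.783 ≈ 9.8 days.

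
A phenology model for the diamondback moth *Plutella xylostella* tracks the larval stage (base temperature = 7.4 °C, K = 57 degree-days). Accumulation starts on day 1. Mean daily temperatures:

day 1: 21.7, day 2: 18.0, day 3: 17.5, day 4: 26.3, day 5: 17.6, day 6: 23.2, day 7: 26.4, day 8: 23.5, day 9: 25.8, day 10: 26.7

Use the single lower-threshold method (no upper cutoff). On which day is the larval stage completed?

day 5

Daily DD above 7.4 °C: 14.3, 10.6, 10.1, 18.9, 10.2, 15.8, 19.0, 16.1, 18.4, 19.3.
Cumulative: 14.3, 24.9, 35.0, 53.9, 64.1, 79.9, 98.9, 115.0, 133.4, 152.7.
The total first reaches 57 DD on day 5.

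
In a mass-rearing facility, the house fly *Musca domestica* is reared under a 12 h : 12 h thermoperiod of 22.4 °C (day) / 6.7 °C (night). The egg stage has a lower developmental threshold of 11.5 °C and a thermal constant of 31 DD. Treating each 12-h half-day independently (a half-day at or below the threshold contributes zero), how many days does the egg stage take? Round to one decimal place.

5.7 days

Day half: max(0, 22.4 − 11.5) × 0.5 = 10.9 × 0.5 = 5.45 DD.
Night half: max(0, 6.7 − 11.5) × 0.5 = 0.0 × 0.5 = 0.00 DD.
Per 24 h: 5.45 DD/day.
Duration = 31 / 5.45 = 5.688 ≈ 5.7 days.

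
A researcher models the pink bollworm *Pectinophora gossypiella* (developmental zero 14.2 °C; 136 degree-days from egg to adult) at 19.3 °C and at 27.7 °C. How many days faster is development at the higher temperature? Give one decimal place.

At 19.3 °C: 136 / (19.3 − 14.2) = 136 / 5.1 = 26.667 d.
At 27.7 °C: 136 / (27.7 − 14.2) = 136 / 13.5 = 10.074 d.
Difference = |26.667 − 10.074| = 16.593 ≈ 16.6 days.

16.6 days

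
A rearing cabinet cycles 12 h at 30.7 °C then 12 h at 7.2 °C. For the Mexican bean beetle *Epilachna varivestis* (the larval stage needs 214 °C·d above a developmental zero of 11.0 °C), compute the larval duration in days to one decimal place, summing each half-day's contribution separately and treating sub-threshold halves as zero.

Day half: max(0, 30.7 − 11.0) × 0.5 = 19.7 × 0.5 = 9.85 DD.
Night half: max(0, 7.2 − 11.0) × 0.5 = 0.0 × 0.5 = 0.00 DD.
Per 24 h: 9.85 DD/day.
Duration = 214 / 9.85 = 21.726 ≈ 21.7 days.

21.7 days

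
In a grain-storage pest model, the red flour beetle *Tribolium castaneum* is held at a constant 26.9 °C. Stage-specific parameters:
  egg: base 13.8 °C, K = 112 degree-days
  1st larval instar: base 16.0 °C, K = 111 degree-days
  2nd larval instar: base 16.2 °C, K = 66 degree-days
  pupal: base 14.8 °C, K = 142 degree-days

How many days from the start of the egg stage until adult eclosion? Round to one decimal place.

36.6 days

egg: 112 / (26.9 − 13.8) = 112 / 13.1 = 8.550 d.
1st larval instar: 111 / (26.9 − 16.0) = 111 / 10.9 = 10.183 d.
2nd larval instar: 66 / (26.9 − 16.2) = 66 / 10.7 = 6.168 d.
pupal: 142 / (26.9 − 14.8) = 142 / 12.1 = 11.736 d.
Sum = 36.637 ≈ 36.6 days.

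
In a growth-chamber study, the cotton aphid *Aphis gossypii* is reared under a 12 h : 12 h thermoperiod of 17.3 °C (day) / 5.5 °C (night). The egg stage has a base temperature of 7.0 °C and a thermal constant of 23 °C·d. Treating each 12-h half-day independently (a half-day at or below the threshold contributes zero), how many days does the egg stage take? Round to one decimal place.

4.5 days

Day half: max(0, 17.3 − 7.0) × 0.5 = 10.3 × 0.5 = 5.15 DD.
Night half: max(0, 5.5 − 7.0) × 0.5 = 0.0 × 0.5 = 0.00 DD.
Per 24 h: 5.15 DD/day.
Duration = 23 / 5.15 = 4.466 ≈ 4.5 days.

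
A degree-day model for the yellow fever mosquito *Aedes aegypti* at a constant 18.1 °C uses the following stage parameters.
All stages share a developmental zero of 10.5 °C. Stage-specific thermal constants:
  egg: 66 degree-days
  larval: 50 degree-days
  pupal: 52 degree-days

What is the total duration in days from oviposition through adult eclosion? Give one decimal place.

22.1 days

Daily accumulation at 18.1 °C = 18.1 − 10.5 = 7.6 DD/day.
Total K = 66 + 50 + 52 = 168 DD.
Total duration = 168 / 7.6 = 22.105 ≈ 22.1 days.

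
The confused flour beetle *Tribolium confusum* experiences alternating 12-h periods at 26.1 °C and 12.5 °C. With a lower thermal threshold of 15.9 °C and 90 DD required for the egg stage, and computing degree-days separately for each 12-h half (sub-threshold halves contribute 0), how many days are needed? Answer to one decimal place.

Day half: max(0, 26.1 − 15.9) × 0.5 = 10.2 × 0.5 = 5.10 DD.
Night half: max(0, 12.5 − 15.9) × 0.5 = 0.0 × 0.5 = 0.00 DD.
Per 24 h: 5.10 DD/day.
Duration = 90 / 5.10 = 17.647 ≈ 17.6 days.

17.6 days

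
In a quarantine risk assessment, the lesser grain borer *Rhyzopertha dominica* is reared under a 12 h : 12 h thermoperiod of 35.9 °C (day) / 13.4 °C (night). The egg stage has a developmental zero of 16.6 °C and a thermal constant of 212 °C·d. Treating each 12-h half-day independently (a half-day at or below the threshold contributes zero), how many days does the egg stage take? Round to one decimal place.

22.0 days

Day half: max(0, 35.9 − 16.6) × 0.5 = 19.3 × 0.5 = 9.65 DD.
Night half: max(0, 13.4 − 16.6) × 0.5 = 0.0 × 0.5 = 0.00 DD.
Per 24 h: 9.65 DD/day.
Duration = 212 / 9.65 = 21.969 ≈ 22.0 days.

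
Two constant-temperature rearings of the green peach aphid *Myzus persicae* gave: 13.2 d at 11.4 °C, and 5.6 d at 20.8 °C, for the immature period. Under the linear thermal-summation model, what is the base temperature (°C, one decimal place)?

Equal thermal constants: D₁(T₁ − T_b) = D₂(T₂ − T_b).
13.2·(11.4 − T_b) = 5.6·(20.8 − T_b)
T_b = (13.2·11.4 − 5.6·20.8) / (13.2 − 5.6) = 34.00 / 7.6 = 4.474 °C ≈ 4.5 °C.

4.5 °C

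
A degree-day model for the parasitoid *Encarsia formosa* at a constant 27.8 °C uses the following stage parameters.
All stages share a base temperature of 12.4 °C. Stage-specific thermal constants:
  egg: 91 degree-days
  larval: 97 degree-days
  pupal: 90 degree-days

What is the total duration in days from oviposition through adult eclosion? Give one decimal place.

18.1 days

Daily accumulation at 27.8 °C = 27.8 − 12.4 = 15.4 DD/day.
Total K = 91 + 97 + 90 = 278 DD.
Total duration = 278 / 15.4 = 18.052 ≈ 18.1 days.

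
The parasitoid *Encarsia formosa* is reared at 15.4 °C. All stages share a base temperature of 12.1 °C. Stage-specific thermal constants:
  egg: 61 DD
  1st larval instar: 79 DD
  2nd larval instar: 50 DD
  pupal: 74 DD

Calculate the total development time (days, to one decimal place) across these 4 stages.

Daily accumulation at 15.4 °C = 15.4 − 12.1 = 3.3 DD/day.
Total K = 61 + 79 + 50 + 74 = 264 DD.
Total duration = 264 / 3.3 = 80.000 ≈ 80.0 days.

80.0 days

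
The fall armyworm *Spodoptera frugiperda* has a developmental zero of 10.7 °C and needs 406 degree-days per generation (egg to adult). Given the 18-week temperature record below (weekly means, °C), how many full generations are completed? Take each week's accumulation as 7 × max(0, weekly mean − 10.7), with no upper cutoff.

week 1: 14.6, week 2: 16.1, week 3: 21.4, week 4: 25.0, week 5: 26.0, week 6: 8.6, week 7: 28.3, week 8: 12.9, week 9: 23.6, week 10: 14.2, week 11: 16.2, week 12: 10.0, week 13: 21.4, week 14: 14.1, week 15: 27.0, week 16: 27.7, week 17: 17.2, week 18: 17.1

2 generations

Weekly DD (7 × max(0, T̄ − 10.7)): 27.3, 37.8, 74.9, 100.1, 107.1, 0.0, 123.2, 15.4, 90.3, 24.5, 38.5, 0.0, 74.9, 23.8, 114.1, 119.0, 45.5, 44.8.
Season total = 1061.2 DD.
Complete generations = ⌊1061.2 / 406⌋ = 2.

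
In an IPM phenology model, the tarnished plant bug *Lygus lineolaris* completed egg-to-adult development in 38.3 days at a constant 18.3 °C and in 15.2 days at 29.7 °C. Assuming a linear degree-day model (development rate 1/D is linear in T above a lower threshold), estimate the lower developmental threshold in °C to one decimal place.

10.8 °C

Under the model K = D·(T − T_b), so D₁·(T₁ − T_b) = D₂·(T₂ − T_b).
38.3·(18.3 − T_b) = 15.2·(29.7 − T_b)
T_b = (38.3·18.3 − 15.2·29.7) / (38.3 − 15.2) = 249.45 / 23.1 = 10.799 °C ≈ 10.8 °C.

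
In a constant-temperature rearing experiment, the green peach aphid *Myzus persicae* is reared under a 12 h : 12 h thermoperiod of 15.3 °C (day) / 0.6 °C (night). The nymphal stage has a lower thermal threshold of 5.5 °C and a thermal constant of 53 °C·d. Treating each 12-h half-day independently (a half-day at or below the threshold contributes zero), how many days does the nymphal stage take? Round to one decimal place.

10.8 days

Day half: max(0, 15.3 − 5.5) × 0.5 = 9.8 × 0.5 = 4.90 DD.
Night half: max(0, 0.6 − 5.5) × 0.5 = 0.0 × 0.5 = 0.00 DD.
Per 24 h: 4.90 DD/day.
Duration = 53 / 4.90 = 10.816 ≈ 10.8 days.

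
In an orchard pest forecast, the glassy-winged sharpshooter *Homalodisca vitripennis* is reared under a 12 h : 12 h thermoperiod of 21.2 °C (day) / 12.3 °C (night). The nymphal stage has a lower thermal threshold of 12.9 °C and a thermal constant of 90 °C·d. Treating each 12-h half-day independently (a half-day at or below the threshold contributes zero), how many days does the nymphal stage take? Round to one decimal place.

Day half: max(0, 21.2 − 12.9) × 0.5 = 8.3 × 0.5 = 4.15 DD.
Night half: max(0, 12.3 − 12.9) × 0.5 = 0.0 × 0.5 = 0.00 DD.
Per 24 h: 4.15 DD/day.
Duration = 90 / 4.15 = 21.687 ≈ 21.7 days.

21.7 days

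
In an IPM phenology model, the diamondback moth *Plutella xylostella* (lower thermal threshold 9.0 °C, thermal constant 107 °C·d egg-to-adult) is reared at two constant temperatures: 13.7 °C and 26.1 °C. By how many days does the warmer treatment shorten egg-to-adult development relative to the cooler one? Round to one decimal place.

At 13.7 °C: 107 / (13.7 − 9.0) = 107 / 4.7 = 22.766 d.
At 26.1 °C: 107 / (26.1 − 9.0) = 107 / 17.1 = 6.257 d.
Difference = |22.766 − 6.257| = 16.509 ≈ 16.5 days.

16.5 days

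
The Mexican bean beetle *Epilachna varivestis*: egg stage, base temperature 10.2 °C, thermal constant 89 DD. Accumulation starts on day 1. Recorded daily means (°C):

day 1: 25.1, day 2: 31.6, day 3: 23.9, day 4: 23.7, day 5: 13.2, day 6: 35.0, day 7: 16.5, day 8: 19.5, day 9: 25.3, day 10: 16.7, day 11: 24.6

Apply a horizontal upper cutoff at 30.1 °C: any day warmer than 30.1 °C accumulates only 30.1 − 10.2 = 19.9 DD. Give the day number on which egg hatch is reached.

Daily DD above 10.2 °C (capped at 19.9): 14.9, 19.9, 13.7, 13.5, 3.0, 19.9, 6.3, 9.3, 15.1, 6.5, 14.4.
Cumulative: 14.9, 34.8, 48.5, 62.0, 65.0, 84.9, 91.2, 100.5, 115.6, 122.1, 136.5.
The total first reaches 89 DD on day 7.

day 7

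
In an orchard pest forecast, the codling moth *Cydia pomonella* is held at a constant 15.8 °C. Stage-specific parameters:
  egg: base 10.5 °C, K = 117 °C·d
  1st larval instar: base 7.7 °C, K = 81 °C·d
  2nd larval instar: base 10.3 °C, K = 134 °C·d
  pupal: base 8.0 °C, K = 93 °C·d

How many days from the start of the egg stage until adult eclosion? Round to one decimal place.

68.4 days

egg: 117 / (15.8 − 10.5) = 117 / 5.3 = 22.075 d.
1st larval instar: 81 / (15.8 − 7.7) = 81 / 8.1 = 10.000 d.
2nd larval instar: 134 / (15.8 − 10.3) = 134 / 5.5 = 24.364 d.
pupal: 93 / (15.8 − 8.0) = 93 / 7.8 = 11.923 d.
Sum = 68.362 ≈ 68.4 days.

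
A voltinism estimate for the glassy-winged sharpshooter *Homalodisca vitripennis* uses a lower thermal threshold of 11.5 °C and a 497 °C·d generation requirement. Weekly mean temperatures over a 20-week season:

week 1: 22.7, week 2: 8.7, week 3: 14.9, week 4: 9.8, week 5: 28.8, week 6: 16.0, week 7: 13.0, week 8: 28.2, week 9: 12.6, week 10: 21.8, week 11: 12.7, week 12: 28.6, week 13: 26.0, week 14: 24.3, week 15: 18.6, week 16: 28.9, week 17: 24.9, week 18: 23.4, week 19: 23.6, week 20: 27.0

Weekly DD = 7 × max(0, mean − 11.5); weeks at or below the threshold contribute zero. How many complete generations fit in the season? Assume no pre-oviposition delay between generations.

Weekly DD (7 × max(0, T̄ − 11.5)): 78.4, 0.0, 23.8, 0.0, 121.1, 31.5, 10.5, 116.9, 7.7, 72.1, 8.4, 119.7, 101.5, 89.6, 49.7, 121.8, 93.8, 83.3, 84.7, 108.5.
Season total = 1323.0 DD.
Complete generations = ⌊1323.0 / 497⌋ = 2.

2 generations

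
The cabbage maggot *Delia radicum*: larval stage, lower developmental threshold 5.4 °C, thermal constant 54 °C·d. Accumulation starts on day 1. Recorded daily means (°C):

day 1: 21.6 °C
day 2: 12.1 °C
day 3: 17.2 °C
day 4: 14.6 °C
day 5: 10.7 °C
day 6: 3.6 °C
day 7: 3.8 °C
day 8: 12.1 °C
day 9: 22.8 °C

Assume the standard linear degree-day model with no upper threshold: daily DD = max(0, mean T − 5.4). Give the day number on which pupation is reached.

day 8

Daily DD above 5.4 °C: 16.2, 6.7, 11.8, 9.2, 5.3, 0.0, 0.0, 6.7, 17.4.
Cumulative: 16.2, 22.9, 34.7, 43.9, 49.2, 49.2, 49.2, 55.9, 73.3.
The total first reaches 54 DD on day 8.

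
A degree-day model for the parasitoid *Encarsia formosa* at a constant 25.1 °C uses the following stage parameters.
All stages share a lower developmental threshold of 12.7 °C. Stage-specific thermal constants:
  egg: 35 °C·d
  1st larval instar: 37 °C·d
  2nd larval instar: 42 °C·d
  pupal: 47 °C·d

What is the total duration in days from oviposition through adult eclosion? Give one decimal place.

Daily accumulation at 25.1 °C = 25.1 − 12.7 = 12.4 DD/day.
Total K = 35 + 37 + 42 + 47 = 161 DD.
Total duration = 161 / 12.4 = 12.984 ≈ 13.0 days.

13.0 days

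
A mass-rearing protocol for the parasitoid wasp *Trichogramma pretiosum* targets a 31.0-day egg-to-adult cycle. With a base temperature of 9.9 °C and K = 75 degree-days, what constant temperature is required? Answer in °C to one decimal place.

12.3 °C

Required daily accumulation = 75 / 31.0 = 2.419 DD/day.
T = T_base + 2.419 = 9.9 + 2.419 = 12.319 ≈ 12.3 °C.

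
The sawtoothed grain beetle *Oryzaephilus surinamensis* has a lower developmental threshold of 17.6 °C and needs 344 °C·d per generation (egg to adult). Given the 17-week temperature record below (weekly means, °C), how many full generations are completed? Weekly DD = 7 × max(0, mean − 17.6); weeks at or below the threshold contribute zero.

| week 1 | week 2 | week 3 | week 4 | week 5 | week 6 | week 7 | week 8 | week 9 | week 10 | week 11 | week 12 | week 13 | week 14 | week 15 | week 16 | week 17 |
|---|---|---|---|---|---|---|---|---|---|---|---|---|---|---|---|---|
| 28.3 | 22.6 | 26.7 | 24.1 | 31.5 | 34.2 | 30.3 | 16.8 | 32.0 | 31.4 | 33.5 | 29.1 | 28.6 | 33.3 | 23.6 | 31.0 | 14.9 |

3 generations

Weekly DD (7 × max(0, T̄ − 17.6)): 74.9, 35.0, 63.7, 45.5, 97.3, 116.2, 88.9, 0.0, 100.8, 96.6, 111.3, 80.5, 77.0, 109.9, 42.0, 93.8, 0.0.
Season total = 1233.4 DD.
Complete generations = ⌊1233.4 / 344⌋ = 3.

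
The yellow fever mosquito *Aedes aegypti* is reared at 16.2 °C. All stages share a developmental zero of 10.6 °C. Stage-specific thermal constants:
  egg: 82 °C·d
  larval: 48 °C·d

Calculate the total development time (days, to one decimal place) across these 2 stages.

23.2 days

Daily accumulation at 16.2 °C = 16.2 − 10.6 = 5.6 DD/day.
Total K = 82 + 48 = 130 DD.
Total duration = 130 / 5.6 = 23.214 ≈ 23.2 days.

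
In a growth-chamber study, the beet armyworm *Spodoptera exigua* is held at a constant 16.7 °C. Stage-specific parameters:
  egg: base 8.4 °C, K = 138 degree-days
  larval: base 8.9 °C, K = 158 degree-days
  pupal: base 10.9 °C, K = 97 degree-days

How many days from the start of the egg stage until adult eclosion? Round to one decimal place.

53.6 days

egg: 138 / (16.7 − 8.4) = 138 / 8.3 = 16.627 d.
larval: 158 / (16.7 − 8.9) = 158 / 7.8 = 20.256 d.
pupal: 97 / (16.7 − 10.9) = 97 / 5.8 = 16.724 d.
Sum = 53.607 ≈ 53.6 days.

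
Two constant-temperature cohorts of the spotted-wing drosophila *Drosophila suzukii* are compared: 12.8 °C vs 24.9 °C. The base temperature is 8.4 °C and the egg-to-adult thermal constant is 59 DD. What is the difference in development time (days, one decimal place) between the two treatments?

9.8 days

At 12.8 °C: 59 / (12.8 − 8.4) = 59 / 4.4 = 13.409 d.
At 24.9 °C: 59 / (24.9 − 8.4) = 59 / 16.5 = 3.576 d.
Difference = |13.409 − 3.576| = 9.833 ≈ 9.8 days.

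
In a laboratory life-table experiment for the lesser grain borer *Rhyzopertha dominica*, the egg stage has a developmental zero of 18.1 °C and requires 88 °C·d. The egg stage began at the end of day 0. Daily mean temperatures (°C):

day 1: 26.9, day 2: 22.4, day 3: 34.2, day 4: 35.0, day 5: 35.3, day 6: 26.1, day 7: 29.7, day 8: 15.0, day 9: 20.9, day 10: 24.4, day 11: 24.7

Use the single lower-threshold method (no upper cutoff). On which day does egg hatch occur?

Daily DD above 18.1 °C: 8.8, 4.3, 16.1, 16.9, 17.2, 8.0, 11.6, 0.0, 2.8, 6.3, 6.6.
Cumulative: 8.8, 13.1, 29.2, 46.1, 63.3, 71.3, 82.9, 82.9, 85.7, 92.0, 98.6.
The total first reaches 88 DD on day 10.

day 10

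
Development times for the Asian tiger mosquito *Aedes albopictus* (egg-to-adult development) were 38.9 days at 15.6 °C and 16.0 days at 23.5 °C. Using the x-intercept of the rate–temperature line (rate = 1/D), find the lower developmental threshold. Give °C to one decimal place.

Under the model K = D·(T − T_b), so D₁·(T₁ − T_b) = D₂·(T₂ − T_b).
38.9·(15.6 − T_b) = 16.0·(23.5 − T_b)
T_b = (38.9·15.6 − 16.0·23.5) / (38.9 − 16.0) = 230.84 / 22.9 = 10.080 °C ≈ 10.1 °C.

10.1 °C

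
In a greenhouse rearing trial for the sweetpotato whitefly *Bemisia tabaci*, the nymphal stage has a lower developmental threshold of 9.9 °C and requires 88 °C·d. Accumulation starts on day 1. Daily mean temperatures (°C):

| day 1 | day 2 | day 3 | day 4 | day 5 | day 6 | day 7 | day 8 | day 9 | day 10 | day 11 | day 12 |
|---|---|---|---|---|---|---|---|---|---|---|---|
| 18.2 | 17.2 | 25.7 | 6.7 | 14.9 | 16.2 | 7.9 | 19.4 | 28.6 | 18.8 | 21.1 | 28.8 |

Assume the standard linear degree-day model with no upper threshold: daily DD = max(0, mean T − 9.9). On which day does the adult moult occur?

Daily DD above 9.9 °C: 8.3, 7.3, 15.8, 0.0, 5.0, 6.3, 0.0, 9.5, 18.7, 8.9, 11.2, 18.9.
Cumulative: 8.3, 15.6, 31.4, 31.4, 36.4, 42.7, 42.7, 52.2, 70.9, 79.8, 91.0, 109.9.
The total first reaches 88 DD on day 11.

day 11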